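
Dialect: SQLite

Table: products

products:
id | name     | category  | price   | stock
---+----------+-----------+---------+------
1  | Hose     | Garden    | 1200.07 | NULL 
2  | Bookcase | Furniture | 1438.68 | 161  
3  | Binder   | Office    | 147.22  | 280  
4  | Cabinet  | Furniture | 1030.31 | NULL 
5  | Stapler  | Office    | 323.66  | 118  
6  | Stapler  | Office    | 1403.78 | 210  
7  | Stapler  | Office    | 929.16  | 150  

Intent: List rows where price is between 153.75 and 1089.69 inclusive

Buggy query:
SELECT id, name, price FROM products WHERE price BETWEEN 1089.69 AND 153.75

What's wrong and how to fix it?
Bug: BETWEEN expects the lower bound first; with 1089.69 AND 153.75 the range is empty

Fix: Write BETWEEN 153.75 AND 1089.69

Corrected query:
SELECT id, name, price FROM products WHERE price BETWEEN 153.75 AND 1089.69

Result:
id | name    | price  
---+---------+--------
4  | Cabinet | 1030.31
5  | Stapler | 323.66 
7  | Stapler | 929.16 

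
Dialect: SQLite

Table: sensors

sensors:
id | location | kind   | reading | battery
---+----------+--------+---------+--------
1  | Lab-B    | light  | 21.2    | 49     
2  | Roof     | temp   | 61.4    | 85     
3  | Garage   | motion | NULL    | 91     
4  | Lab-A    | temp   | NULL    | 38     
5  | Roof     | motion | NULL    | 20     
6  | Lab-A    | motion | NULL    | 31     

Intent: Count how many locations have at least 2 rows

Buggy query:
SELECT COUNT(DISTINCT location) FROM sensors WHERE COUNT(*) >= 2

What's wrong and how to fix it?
Bug: COUNT(*) cannot appear in WHERE; the per-group count doesn't exist yet

Fix: Use a subquery that GROUPs and filters with HAVING, then count its rows

Corrected query:
SELECT COUNT(*) FROM (SELECT location FROM sensors GROUP BY location HAVING COUNT(*) >= 2)

Result:
COUNT(*)
--------
2       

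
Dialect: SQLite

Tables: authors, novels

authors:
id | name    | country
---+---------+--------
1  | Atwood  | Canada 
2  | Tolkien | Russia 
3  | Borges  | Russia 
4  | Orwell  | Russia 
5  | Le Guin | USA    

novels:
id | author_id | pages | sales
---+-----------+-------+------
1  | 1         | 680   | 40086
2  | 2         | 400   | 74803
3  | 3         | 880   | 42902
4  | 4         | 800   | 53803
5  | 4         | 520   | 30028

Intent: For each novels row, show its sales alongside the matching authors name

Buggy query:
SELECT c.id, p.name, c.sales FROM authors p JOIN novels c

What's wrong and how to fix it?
Bug: Missing join condition: each novels row is matched to all authors rows instead of just its own

Fix: Add ON c.author_id = p.id to the JOIN

Corrected query:
SELECT c.id, p.name, c.sales FROM authors p JOIN novels c ON c.author_id = p.id

Result:
id | name    | sales
---+---------+------
1  | Atwood  | 40086
2  | Tolkien | 74803
3  | Borges  | 42902
4  | Orwell  | 53803
5  | Orwell  | 30028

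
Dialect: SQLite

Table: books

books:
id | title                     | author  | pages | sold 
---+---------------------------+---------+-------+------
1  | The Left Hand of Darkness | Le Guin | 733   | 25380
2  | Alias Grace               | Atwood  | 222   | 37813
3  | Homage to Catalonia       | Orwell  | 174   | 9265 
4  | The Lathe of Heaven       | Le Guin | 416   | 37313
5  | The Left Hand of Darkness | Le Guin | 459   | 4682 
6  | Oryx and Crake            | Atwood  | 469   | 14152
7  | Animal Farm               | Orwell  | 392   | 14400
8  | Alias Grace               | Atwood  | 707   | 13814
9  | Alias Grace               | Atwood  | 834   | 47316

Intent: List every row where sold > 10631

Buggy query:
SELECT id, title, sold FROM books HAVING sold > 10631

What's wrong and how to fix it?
Bug: HAVING filters the output of aggregation, but this query has no GROUP BY and no aggregate functions, so SQLite rejects it (HAVING clause on a non-aggregate query); the condition here is per row

Fix: Replace HAVING with WHERE since the condition applies to individual rows

Corrected query:
SELECT id, title, sold FROM books WHERE sold > 10631

Result:
id | title                     | sold 
---+---------------------------+------
1  | The Left Hand of Darkness | 25380
2  | Alias Grace               | 37813
4  | The Lathe of Heaven       | 37313
6  | Oryx and Crake            | 14152
7  | Animal Farm               | 14400
8  | Alias Grace               | 13814
9  | Alias Grace               | 47316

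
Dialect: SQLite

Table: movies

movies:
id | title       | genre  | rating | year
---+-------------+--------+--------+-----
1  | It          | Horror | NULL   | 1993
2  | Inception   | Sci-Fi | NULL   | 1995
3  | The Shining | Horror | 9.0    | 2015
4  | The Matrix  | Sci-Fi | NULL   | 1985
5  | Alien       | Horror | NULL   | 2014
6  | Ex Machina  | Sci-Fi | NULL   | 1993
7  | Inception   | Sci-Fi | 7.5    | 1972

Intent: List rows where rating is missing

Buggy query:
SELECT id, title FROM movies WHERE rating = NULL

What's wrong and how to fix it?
Bug: Comparing to NULL with '=' never matches; NULL = NULL is unknown, not true

Fix: Replace '= NULL' with 'IS NULL'

Corrected query:
SELECT id, title FROM movies WHERE rating IS NULL

Result:
id | title     
---+-----------
1  | It        
2  | Inception 
4  | The Matrix
5  | Alien     
6  | Ex Machina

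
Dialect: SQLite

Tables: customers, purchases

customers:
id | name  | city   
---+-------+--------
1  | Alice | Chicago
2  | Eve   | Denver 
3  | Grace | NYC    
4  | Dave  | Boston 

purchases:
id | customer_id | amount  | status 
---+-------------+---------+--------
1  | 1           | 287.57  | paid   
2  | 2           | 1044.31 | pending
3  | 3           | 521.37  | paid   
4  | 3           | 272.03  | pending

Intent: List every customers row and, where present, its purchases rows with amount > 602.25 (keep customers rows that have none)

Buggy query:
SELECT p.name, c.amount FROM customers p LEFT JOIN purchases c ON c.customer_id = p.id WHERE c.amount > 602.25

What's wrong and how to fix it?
Bug: Filtering c.amount in WHERE discards the NULL rows produced by LEFT JOIN, turning it into an inner join

Fix: Move the right-table condition into the ON clause so unmatched parents are kept

Corrected query:
SELECT p.name, c.amount FROM customers p LEFT JOIN purchases c ON c.customer_id = p.id AND c.amount > 602.25

Result:
name  | amount 
------+--------
Alice | NULL   
Eve   | 1044.31
Grace | NULL   
Dave  | NULL   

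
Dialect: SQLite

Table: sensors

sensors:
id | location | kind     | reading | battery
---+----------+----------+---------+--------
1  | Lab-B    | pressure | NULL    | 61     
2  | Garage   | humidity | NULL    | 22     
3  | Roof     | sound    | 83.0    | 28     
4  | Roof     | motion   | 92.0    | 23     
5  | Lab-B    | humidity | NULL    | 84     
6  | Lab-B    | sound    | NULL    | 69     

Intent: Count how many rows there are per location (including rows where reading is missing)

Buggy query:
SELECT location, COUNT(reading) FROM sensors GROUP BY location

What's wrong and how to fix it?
Bug: COUNT(column) counts non-NULL values only; rows with NULL reading aren't counted

Fix: Use COUNT(*) to count all rows regardless of NULL

Corrected query:
SELECT location, COUNT(*) FROM sensors GROUP BY location

Result:
location | COUNT(*)
---------+---------
Garage   | 1       
Lab-B    | 3       
Roof     | 2       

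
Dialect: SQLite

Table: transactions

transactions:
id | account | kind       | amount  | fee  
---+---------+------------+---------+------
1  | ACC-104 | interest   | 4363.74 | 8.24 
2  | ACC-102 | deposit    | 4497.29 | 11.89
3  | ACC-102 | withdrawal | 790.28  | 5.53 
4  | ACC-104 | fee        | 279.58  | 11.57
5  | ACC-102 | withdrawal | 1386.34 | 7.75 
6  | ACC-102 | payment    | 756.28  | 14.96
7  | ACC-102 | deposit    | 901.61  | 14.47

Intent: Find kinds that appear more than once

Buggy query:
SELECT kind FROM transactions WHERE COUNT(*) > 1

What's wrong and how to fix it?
Bug: COUNT(*) is an aggregate and cannot be used in WHERE

Fix: GROUP BY kind, then filter groups with HAVING COUNT(*) > 1

Corrected query:
SELECT kind FROM transactions GROUP BY kind HAVING COUNT(*) > 1

Result:
kind      
----------
deposit   
withdrawal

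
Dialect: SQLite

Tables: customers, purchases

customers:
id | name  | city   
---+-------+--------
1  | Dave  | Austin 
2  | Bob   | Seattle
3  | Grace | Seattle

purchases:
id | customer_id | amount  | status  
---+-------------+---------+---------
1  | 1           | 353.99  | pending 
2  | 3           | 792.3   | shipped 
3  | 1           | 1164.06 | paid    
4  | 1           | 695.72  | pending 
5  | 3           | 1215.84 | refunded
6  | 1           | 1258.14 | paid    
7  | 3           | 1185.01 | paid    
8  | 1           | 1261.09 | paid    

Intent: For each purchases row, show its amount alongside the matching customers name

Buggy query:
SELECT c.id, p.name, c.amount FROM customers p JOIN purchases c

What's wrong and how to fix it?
Bug: JOIN with no ON clause produces a cartesian product; every purchases row pairs with every customers row

Fix: Add ON c.customer_id = p.id to the JOIN

Corrected query:
SELECT c.id, p.name, c.amount FROM customers p JOIN purchases c ON c.customer_id = p.id

Result:
id | name  | amount 
---+-------+--------
1  | Dave  | 353.99 
2  | Grace | 792.3  
3  | Dave  | 1164.06
4  | Dave  | 695.72 
5  | Grace | 1215.84
6  | Dave  | 1258.14
7  | Grace | 1185.01
8  | Dave  | 1261.09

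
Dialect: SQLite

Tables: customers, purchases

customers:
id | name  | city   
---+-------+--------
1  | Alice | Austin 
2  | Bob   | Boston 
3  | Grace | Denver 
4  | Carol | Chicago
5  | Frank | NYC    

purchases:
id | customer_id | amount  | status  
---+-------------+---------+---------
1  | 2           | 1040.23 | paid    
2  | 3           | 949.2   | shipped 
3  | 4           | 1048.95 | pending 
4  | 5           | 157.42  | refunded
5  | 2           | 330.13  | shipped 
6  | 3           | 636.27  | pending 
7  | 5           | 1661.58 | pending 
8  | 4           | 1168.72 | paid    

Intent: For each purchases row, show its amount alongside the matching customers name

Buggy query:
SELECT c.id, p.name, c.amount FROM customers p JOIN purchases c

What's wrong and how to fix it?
Bug: Missing join condition: each purchases row is matched to all customers rows instead of just its own

Fix: Add ON c.customer_id = p.id to the JOIN

Corrected query:
SELECT c.id, p.name, c.amount FROM customers p JOIN purchases c ON c.customer_id = p.id

Result:
id | name  | amount 
---+-------+--------
1  | Bob   | 1040.23
2  | Grace | 949.2  
3  | Carol | 1048.95
4  | Frank | 157.42 
5  | Bob   | 330.13 
6  | Grace | 636.27 
7  | Frank | 1661.58
8  | Carol | 1168.72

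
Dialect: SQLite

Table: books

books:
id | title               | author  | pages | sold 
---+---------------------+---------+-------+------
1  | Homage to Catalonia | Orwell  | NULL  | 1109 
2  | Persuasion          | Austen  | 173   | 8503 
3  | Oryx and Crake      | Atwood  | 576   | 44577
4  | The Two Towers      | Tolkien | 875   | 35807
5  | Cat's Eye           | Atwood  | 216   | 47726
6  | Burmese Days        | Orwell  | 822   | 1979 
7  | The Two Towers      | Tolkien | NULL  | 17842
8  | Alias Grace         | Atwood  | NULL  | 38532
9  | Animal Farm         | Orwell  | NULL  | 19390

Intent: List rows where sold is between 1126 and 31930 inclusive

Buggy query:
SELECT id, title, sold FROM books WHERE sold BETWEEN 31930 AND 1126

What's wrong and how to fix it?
Bug: BETWEEN expects the lower bound first; with 31930 AND 1126 the range is empty

Fix: Swap the bounds so the smaller value comes first

Corrected query:
SELECT id, title, sold FROM books WHERE sold BETWEEN 1126 AND 31930

Result:
id | title          | sold 
---+----------------+------
2  | Persuasion     | 8503 
6  | Burmese Days   | 1979 
7  | The Two Towers | 17842
9  | Animal Farm    | 19390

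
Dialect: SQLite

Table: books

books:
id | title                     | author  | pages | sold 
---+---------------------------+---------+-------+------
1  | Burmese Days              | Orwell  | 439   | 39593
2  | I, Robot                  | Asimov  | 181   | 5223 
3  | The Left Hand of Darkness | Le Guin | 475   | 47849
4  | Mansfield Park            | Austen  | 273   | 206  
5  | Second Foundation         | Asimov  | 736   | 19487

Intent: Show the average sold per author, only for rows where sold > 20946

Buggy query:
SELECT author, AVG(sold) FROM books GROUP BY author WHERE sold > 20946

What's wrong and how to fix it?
Bug: WHERE cannot follow GROUP BY

Fix: Move the WHERE clause before GROUP BY

Corrected query:
SELECT author, AVG(sold) FROM books WHERE sold > 20946 GROUP BY author

Result:
author  | AVG(sold)
--------+----------
Le Guin | 47849    
Orwell  | 39593    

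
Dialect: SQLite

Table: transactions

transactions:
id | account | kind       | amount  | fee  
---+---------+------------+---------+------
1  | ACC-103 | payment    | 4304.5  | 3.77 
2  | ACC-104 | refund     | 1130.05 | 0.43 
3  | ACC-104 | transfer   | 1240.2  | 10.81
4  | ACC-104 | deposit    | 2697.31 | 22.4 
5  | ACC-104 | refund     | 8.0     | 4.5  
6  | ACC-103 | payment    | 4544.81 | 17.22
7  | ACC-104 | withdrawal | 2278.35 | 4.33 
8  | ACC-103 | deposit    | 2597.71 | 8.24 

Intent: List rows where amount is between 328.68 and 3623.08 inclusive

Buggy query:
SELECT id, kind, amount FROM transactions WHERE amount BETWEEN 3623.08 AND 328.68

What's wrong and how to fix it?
Bug: The bounds are reversed; BETWEEN a AND b requires a <= b to match anything

Fix: Write BETWEEN 328.68 AND 3623.08

Corrected query:
SELECT id, kind, amount FROM transactions WHERE amount BETWEEN 328.68 AND 3623.08

Result:
id | kind       | amount 
---+------------+--------
2  | refund     | 1130.05
3  | transfer   | 1240.2 
4  | deposit    | 2697.31
7  | withdrawal | 2278.35
8  | deposit    | 2597.71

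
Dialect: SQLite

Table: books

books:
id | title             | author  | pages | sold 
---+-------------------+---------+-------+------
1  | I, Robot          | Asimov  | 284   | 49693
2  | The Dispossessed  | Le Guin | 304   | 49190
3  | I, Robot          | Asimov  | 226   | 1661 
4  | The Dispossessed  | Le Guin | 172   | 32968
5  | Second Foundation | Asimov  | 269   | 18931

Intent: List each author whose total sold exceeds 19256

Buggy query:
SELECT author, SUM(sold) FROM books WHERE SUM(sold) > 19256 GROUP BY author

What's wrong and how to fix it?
Bug: SUM(sold) is an aggregate, but WHERE filters rows before aggregation

Fix: Move the aggregate condition to a HAVING clause

Corrected query:
SELECT author, SUM(sold) FROM books GROUP BY author HAVING SUM(sold) > 19256

Result:
author  | SUM(sold)
--------+----------
Asimov  | 70285    
Le Guin | 82158    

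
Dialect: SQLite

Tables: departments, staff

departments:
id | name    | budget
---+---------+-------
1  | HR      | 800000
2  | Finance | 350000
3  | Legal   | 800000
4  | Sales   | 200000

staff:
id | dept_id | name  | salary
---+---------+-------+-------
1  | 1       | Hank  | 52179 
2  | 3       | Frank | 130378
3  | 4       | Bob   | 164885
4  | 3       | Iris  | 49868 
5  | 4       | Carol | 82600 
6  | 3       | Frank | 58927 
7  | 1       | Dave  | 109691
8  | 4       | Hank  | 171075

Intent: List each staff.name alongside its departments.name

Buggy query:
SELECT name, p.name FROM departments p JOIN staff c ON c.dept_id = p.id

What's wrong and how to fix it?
Bug: 'name' exists in both joined tables, so the database can't tell which one is meant

Fix: Prefix ambiguous columns with the table alias

Corrected query:
SELECT c.name, p.name FROM departments p JOIN staff c ON c.dept_id = p.id

Result:
name  | name 
------+------
Hank  | HR   
Frank | Legal
Bob   | Sales
Iris  | Legal
Carol | Sales
Frank | Legal
Dave  | HR   
Hank  | Sales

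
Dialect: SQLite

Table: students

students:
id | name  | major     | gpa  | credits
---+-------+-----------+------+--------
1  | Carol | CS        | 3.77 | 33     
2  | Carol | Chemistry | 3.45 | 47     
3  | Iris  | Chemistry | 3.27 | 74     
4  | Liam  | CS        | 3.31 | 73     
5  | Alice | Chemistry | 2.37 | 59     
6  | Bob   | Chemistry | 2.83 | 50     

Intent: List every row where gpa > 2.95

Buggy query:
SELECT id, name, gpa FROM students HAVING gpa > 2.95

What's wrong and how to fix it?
Bug: This is a non-aggregate query (no GROUP BY, no aggregates), so in SQLite the HAVING clause is invalid here; a row-level condition belongs in WHERE

Fix: Use WHERE for row-level filtering

Corrected query:
SELECT id, name, gpa FROM students WHERE gpa > 2.95

Result:
id | name  | gpa 
---+-------+-----
1  | Carol | 3.77
2  | Carol | 3.45
3  | Iris  | 3.27
4  | Liam  | 3.31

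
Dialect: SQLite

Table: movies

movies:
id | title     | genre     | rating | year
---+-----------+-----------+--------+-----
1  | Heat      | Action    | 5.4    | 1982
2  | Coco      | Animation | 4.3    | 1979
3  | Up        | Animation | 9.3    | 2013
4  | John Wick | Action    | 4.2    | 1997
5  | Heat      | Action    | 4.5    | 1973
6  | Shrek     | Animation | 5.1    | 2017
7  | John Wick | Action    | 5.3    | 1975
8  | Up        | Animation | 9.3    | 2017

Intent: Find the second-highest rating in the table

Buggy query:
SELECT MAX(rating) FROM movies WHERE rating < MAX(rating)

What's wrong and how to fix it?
Bug: MAX(rating) on the right of the comparison is an aggregate-in-WHERE error

Fix: Compute the overall MAX in a subquery, then take MAX of rows below it

Corrected query:
SELECT MAX(rating) FROM movies WHERE rating < (SELECT MAX(rating) FROM movies)

Result:
MAX(rating)
-----------
5.4        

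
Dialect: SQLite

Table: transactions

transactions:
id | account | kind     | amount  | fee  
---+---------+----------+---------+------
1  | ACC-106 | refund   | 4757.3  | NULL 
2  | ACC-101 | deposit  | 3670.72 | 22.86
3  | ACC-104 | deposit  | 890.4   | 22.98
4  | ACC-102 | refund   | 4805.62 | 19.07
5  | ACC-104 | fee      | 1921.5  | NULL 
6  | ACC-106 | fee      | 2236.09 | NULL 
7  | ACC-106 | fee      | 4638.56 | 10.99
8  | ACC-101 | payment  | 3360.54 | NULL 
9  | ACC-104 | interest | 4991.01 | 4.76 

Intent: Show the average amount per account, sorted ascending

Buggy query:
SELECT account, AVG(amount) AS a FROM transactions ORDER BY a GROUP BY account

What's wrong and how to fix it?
Bug: ORDER BY appears before GROUP BY; SQL clause order requires GROUP BY first

Fix: Reorder: SELECT … FROM … GROUP BY … ORDER BY …

Corrected query:
SELECT account, AVG(amount) AS a FROM transactions GROUP BY account ORDER BY a

Result:
account | a          
--------+------------
ACC-104 | 2600.97    
ACC-101 | 3515.63    
ACC-106 | 3877.316667
ACC-102 | 4805.62    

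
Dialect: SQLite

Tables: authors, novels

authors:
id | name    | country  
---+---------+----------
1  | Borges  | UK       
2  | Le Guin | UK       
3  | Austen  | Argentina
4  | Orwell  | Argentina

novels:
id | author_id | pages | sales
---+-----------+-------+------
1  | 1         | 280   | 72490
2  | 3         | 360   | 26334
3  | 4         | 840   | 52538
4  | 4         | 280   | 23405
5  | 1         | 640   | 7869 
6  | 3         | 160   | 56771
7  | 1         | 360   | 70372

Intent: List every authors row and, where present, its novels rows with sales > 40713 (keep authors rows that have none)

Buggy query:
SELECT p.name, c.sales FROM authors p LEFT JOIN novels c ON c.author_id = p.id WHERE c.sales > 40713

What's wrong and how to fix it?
Bug: Filtering c.sales in WHERE discards the NULL rows produced by LEFT JOIN, turning it into an inner join

Fix: Move the right-table condition into the ON clause so unmatched parents are kept

Corrected query:
SELECT p.name, c.sales FROM authors p LEFT JOIN novels c ON c.author_id = p.id AND c.sales > 40713

Result:
name    | sales
--------+------
Borges  | 70372
Borges  | 72490
Le Guin | NULL 
Austen  | 56771
Orwell  | 52538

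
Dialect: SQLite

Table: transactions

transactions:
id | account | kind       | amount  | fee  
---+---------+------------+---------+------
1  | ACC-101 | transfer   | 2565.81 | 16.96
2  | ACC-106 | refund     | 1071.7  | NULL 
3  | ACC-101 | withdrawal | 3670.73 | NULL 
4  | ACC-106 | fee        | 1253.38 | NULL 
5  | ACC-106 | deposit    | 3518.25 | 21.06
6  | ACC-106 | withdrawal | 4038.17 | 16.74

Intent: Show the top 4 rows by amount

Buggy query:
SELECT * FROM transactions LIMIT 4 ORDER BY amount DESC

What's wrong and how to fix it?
Bug: LIMIT must come after ORDER BY

Fix: Sort with ORDER BY, then apply LIMIT

Corrected query:
SELECT * FROM transactions ORDER BY amount DESC LIMIT 4

Result:
id | account | kind       | amount  | fee  
---+---------+------------+---------+------
6  | ACC-106 | withdrawal | 4038.17 | 16.74
3  | ACC-101 | withdrawal | 3670.73 | NULL 
5  | ACC-106 | deposit    | 3518.25 | 21.06
1  | ACC-101 | transfer   | 2565.81 | 16.96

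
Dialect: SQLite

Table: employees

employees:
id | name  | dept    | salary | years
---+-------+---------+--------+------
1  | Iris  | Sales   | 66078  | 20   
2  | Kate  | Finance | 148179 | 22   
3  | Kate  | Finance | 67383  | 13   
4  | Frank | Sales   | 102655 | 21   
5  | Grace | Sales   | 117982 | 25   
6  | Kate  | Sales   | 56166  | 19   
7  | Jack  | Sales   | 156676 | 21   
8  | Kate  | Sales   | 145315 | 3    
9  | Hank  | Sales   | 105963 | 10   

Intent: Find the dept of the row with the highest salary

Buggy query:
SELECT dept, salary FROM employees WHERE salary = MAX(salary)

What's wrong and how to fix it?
Bug: MAX(salary) is an aggregate and cannot be used directly in WHERE

Fix: Wrap MAX in a scalar subquery so WHERE compares against a single value

Corrected query:
SELECT dept, salary FROM employees WHERE salary = (SELECT MAX(salary) FROM employees)

Result:
dept  | salary
------+-------
Sales | 156676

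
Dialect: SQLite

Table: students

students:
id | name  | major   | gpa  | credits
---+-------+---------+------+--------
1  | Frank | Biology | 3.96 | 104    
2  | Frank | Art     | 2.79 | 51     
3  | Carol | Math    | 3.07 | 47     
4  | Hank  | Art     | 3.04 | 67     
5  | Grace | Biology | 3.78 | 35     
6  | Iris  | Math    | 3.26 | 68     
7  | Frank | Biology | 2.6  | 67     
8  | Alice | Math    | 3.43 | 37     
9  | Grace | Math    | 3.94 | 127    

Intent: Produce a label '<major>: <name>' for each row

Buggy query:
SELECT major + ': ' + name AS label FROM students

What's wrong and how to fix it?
Bug: SQLite uses || for string concatenation; + coerces text to numbers (yielding 0)

Fix: Use the || operator for string concatenation

Corrected query:
SELECT major || ': ' || name AS label FROM students

Result:
label         
--------------
Biology: Frank
Art: Frank    
Math: Carol   
Art: Hank     
Biology: Grace
Math: Iris    
Biology: Frank
Math: Alice   
Math: Grace   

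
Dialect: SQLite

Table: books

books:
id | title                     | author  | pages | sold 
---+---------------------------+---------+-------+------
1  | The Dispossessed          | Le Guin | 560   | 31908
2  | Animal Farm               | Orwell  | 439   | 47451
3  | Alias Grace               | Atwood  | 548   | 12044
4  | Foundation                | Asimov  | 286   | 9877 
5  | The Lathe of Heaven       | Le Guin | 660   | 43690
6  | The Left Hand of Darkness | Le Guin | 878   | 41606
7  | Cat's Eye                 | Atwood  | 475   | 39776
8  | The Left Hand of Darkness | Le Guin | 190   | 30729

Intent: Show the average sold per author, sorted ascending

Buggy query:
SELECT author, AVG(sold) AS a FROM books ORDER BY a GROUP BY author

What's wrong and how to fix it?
Bug: GROUP BY must precede ORDER BY

Fix: Move ORDER BY to the end, after GROUP BY

Corrected query:
SELECT author, AVG(sold) AS a FROM books GROUP BY author ORDER BY a

Result:
author  | a       
--------+---------
Asimov  | 9877    
Atwood  | 25910   
Le Guin | 36983.25
Orwell  | 47451   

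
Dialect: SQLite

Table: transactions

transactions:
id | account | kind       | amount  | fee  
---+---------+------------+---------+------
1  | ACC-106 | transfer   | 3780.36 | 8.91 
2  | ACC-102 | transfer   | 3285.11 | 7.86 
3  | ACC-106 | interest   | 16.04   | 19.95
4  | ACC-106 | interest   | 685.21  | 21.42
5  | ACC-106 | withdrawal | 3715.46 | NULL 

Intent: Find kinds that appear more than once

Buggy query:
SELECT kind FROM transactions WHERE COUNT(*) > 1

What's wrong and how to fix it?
Bug: COUNT(*) is an aggregate and cannot be used in WHERE

Fix: GROUP BY kind, then filter groups with HAVING COUNT(*) > 1

Corrected query:
SELECT kind FROM transactions GROUP BY kind HAVING COUNT(*) > 1

Result:
kind    
--------
interest
transfer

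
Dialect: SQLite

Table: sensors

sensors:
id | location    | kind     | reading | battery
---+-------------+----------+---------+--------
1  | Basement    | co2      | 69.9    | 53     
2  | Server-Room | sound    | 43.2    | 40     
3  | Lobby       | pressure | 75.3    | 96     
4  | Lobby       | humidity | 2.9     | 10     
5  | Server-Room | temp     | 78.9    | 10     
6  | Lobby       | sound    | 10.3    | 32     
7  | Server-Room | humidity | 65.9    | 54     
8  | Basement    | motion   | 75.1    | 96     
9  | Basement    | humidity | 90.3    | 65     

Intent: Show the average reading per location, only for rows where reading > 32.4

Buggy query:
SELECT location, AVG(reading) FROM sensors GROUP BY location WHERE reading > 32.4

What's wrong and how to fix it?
Bug: WHERE cannot follow GROUP BY

Fix: Place WHERE between FROM and GROUP BY

Corrected query:
SELECT location, AVG(reading) FROM sensors WHERE reading > 32.4 GROUP BY location

Result:
location    | AVG(reading)
------------+-------------
Basement    | 78.433333   
Lobby       | 75.3        
Server-Room | 62.666667   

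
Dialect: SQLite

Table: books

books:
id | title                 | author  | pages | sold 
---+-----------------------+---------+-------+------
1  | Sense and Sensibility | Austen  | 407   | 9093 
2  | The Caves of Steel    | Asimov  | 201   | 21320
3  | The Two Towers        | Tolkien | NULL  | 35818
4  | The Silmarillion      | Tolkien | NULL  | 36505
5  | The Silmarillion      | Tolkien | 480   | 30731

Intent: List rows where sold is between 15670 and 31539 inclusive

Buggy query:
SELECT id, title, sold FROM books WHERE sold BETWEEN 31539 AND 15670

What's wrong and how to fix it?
Bug: The bounds are reversed; BETWEEN a AND b requires a <= b to match anything

Fix: Write BETWEEN 15670 AND 31539

Corrected query:
SELECT id, title, sold FROM books WHERE sold BETWEEN 15670 AND 31539

Result:
id | title              | sold 
---+--------------------+------
2  | The Caves of Steel | 21320
5  | The Silmarillion   | 30731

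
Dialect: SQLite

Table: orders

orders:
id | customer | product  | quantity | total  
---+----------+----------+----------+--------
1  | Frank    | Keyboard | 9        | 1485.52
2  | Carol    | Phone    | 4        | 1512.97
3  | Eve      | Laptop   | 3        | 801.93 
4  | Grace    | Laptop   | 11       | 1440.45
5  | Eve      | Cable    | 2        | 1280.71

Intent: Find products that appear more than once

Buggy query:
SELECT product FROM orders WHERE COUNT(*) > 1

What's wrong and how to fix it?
Bug: COUNT(*) is an aggregate and cannot be used in WHERE

Fix: Group first, then use HAVING for the count condition

Corrected query:
SELECT product FROM orders GROUP BY product HAVING COUNT(*) > 1

Result:
product
-------
Laptop 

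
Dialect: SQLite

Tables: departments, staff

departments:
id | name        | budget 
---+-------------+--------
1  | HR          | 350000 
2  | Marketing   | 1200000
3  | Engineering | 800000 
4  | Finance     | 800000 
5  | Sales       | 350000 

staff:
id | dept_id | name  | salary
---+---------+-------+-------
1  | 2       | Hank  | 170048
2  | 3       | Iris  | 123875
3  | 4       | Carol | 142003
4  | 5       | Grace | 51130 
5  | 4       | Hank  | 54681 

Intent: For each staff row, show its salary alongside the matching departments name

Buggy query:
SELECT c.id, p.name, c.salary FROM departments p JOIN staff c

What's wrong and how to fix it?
Bug: Missing join condition: each staff row is matched to all departments rows instead of just its own

Fix: Specify the join condition linking the foreign key to the parent id

Corrected query:
SELECT c.id, p.name, c.salary FROM departments p JOIN staff c ON c.dept_id = p.id

Result:
id | name        | salary
---+-------------+-------
1  | Marketing   | 170048
2  | Engineering | 123875
3  | Finance     | 142003
4  | Sales       | 51130 
5  | Finance     | 54681 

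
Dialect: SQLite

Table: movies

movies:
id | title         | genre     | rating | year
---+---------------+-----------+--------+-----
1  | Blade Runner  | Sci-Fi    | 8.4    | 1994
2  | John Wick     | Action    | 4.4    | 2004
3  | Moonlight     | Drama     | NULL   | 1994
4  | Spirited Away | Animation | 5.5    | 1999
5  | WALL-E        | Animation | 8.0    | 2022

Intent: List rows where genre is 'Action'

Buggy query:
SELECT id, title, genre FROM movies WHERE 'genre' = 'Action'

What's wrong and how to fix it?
Bug: Single quotes denote string literals in SQL; the column name is being compared as a constant string

Fix: Remove the quotes around the column name (or use double quotes for an identifier)

Corrected query:
SELECT id, title, genre FROM movies WHERE genre = 'Action'

Result:
id | title     | genre 
---+-----------+-------
2  | John Wick | Action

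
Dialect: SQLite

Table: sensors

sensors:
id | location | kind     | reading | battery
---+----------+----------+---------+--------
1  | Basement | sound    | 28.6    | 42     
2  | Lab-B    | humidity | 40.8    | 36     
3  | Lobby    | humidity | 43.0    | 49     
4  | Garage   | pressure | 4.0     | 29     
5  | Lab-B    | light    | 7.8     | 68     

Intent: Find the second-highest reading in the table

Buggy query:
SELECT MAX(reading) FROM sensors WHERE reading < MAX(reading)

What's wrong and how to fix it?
Bug: The inner MAX is an aggregate inside WHERE, which is not allowed

Fix: Put the inner MAX in a scalar subquery

Corrected query:
SELECT MAX(reading) FROM sensors WHERE reading < (SELECT MAX(reading) FROM sensors)

Result:
MAX(reading)
------------
40.8        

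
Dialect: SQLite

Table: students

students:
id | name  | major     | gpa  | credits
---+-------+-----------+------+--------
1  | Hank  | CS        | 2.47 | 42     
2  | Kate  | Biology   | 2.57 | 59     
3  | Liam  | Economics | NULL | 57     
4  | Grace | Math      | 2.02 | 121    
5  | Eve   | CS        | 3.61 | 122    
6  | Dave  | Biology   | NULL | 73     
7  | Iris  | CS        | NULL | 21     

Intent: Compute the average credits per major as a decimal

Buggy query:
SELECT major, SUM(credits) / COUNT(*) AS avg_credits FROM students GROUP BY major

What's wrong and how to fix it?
Bug: SUM(credits) and COUNT(*) are both integers; the division truncates the fractional part

Fix: Multiply by 1.0 (or CAST to REAL) to force floating-point division

Corrected query:
SELECT major, SUM(credits) * 1.0 / COUNT(*) AS avg_credits FROM students GROUP BY major

Result:
major     | avg_credits
----------+------------
Biology   | 66         
CS        | 61.666667  
Economics | 57         
Math      | 121        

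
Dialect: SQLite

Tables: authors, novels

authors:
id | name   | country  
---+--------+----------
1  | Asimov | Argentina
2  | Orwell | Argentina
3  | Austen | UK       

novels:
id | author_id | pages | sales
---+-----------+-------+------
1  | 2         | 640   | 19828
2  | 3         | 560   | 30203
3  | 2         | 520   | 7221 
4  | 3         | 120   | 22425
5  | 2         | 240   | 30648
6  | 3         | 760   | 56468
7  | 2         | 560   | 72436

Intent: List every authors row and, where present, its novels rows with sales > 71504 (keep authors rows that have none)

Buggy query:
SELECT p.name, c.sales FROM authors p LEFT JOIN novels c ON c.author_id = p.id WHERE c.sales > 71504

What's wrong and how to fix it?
Bug: A WHERE condition on the right-hand table after LEFT JOIN drops unmatched parents

Fix: Put 'c.sales > 71504' in the JOIN's ON clause instead of WHERE

Corrected query:
SELECT p.name, c.sales FROM authors p LEFT JOIN novels c ON c.author_id = p.id AND c.sales > 71504

Result:
name   | sales
-------+------
Asimov | NULL 
Orwell | 72436
Austen | NULL 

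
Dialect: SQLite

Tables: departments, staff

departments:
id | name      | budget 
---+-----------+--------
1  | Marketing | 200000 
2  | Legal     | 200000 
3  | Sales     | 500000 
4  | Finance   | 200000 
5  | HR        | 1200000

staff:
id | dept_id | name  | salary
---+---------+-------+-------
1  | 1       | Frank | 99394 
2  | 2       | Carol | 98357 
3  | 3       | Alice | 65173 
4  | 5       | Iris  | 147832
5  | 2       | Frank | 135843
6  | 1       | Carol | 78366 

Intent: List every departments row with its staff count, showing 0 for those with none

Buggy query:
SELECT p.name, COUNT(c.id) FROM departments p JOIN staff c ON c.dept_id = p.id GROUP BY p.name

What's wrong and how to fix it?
Bug: INNER JOIN drops departments rows that have no matching staff rows

Fix: Use LEFT JOIN so parents without children still appear (COUNT(c.id) gives 0)

Corrected query:
SELECT p.name, COUNT(c.id) FROM departments p LEFT JOIN staff c ON c.dept_id = p.id GROUP BY p.name

Result:
name      | COUNT(c.id)
----------+------------
Finance   | 0          
HR        | 1          
Legal     | 2          
Marketing | 2          
Sales     | 1          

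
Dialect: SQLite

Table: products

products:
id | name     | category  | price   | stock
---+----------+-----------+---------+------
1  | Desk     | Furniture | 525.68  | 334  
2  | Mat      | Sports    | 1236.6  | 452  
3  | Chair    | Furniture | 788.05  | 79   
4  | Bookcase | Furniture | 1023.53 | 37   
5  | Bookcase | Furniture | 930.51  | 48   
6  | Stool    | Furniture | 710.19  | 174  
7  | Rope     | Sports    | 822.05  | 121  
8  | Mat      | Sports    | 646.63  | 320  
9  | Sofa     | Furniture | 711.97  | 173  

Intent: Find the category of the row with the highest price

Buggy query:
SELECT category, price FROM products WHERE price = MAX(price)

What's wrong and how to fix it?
Bug: MAX(price) is an aggregate and cannot be used directly in WHERE

Fix: Wrap MAX in a scalar subquery so WHERE compares against a single value

Corrected query:
SELECT category, price FROM products WHERE price = (SELECT MAX(price) FROM products)

Result:
category | price 
---------+-------
Sports   | 1236.6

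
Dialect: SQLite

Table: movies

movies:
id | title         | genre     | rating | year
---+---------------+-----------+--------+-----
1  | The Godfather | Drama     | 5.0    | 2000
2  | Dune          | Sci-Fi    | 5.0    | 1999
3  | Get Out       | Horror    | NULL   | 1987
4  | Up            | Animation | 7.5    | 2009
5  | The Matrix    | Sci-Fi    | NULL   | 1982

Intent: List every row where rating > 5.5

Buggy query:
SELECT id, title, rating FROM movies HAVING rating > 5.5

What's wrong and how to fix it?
Bug: HAVING filters the output of aggregation, but this query has no GROUP BY and no aggregate functions, so SQLite rejects it (HAVING clause on a non-aggregate query); the condition here is per row

Fix: Replace HAVING with WHERE since the condition applies to individual rows

Corrected query:
SELECT id, title, rating FROM movies WHERE rating > 5.5

Result:
id | title | rating
---+-------+-------
4  | Up    | 7.5   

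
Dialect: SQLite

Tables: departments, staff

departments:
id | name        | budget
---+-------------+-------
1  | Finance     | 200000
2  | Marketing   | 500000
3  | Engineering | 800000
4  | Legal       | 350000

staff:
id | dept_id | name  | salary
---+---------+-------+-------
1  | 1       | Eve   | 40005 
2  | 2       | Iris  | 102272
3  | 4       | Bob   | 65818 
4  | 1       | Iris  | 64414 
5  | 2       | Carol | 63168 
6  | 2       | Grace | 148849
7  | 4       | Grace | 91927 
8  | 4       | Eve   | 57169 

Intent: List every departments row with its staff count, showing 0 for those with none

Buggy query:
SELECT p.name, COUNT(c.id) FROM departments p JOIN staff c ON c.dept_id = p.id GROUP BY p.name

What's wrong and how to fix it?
Bug: INNER JOIN drops departments rows that have no matching staff rows

Fix: Use LEFT JOIN so parents without children still appear (COUNT(c.id) gives 0)

Corrected query:
SELECT p.name, COUNT(c.id) FROM departments p LEFT JOIN staff c ON c.dept_id = p.id GROUP BY p.name

Result:
name        | COUNT(c.id)
------------+------------
Engineering | 0          
Finance     | 2          
Legal       | 3          
Marketing   | 3          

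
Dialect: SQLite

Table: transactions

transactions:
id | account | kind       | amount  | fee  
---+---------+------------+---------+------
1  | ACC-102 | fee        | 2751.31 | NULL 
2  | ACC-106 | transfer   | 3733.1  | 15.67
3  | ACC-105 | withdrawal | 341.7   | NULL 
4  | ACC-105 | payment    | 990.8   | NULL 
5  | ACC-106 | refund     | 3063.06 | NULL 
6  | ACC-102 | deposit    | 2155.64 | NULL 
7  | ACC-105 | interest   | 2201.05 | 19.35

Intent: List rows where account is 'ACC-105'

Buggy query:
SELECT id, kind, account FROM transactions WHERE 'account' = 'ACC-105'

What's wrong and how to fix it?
Bug: Single quotes denote string literals in SQL; the column name is being compared as a constant string

Fix: Reference the column as account without single quotes

Corrected query:
SELECT id, kind, account FROM transactions WHERE account = 'ACC-105'

Result:
id | kind       | account
---+------------+--------
3  | withdrawal | ACC-105
4  | payment    | ACC-105
7  | interest   | ACC-105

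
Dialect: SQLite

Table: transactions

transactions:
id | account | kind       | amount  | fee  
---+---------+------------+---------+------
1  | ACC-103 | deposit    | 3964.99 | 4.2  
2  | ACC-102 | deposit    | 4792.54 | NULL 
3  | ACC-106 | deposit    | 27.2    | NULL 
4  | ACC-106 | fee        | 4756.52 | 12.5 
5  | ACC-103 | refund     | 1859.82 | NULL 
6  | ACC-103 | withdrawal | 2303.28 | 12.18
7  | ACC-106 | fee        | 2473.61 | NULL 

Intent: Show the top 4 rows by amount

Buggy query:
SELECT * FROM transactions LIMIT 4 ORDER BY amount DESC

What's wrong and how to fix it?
Bug: ORDER BY cannot follow LIMIT; LIMIT is the final clause

Fix: Sort with ORDER BY, then apply LIMIT

Corrected query:
SELECT * FROM transactions ORDER BY amount DESC LIMIT 4

Result:
id | account | kind    | amount  | fee 
---+---------+---------+---------+-----
2  | ACC-102 | deposit | 4792.54 | NULL
4  | ACC-106 | fee     | 4756.52 | 12.5
1  | ACC-103 | deposit | 3964.99 | 4.2 
7  | ACC-106 | fee     | 2473.61 | NULL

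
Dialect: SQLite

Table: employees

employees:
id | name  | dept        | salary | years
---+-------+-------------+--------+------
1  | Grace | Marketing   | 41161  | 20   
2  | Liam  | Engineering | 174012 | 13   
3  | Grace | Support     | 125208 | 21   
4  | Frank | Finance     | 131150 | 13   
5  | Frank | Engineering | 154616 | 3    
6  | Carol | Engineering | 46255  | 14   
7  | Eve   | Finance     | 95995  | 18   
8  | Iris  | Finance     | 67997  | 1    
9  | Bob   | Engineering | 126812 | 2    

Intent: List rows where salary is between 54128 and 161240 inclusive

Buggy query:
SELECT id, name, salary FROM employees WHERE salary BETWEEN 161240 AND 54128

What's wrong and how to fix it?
Bug: BETWEEN expects the lower bound first; with 161240 AND 54128 the range is empty

Fix: Swap the bounds so the smaller value comes first

Corrected query:
SELECT id, name, salary FROM employees WHERE salary BETWEEN 54128 AND 161240

Result:
id | name  | salary
---+-------+-------
3  | Grace | 125208
4  | Frank | 131150
5  | Frank | 154616
7  | Eve   | 95995 
8  | Iris  | 67997 
9  | Bob   | 126812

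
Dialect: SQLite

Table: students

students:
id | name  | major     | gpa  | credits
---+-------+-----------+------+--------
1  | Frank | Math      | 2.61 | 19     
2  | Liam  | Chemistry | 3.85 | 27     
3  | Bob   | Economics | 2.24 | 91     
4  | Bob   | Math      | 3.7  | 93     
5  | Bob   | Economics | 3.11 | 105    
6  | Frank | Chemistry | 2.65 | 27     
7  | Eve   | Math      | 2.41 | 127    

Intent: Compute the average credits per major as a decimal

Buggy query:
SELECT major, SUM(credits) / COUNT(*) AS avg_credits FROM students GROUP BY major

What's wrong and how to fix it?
Bug: SUM(credits) and COUNT(*) are both integers; the division truncates the fractional part

Fix: Multiply by 1.0 (or CAST to REAL) to force floating-point division

Corrected query:
SELECT major, SUM(credits) * 1.0 / COUNT(*) AS avg_credits FROM students GROUP BY major

Result:
major     | avg_credits
----------+------------
Chemistry | 27         
Economics | 98         
Math      | 79.666667  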